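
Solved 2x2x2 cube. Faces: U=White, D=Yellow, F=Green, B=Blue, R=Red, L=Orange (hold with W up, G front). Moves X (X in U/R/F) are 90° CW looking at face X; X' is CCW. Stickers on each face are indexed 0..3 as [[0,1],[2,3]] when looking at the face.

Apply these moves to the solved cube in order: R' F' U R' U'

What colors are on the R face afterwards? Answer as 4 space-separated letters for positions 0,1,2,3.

Answer: G W Y Y

Derivation:
After move 1 (R'): R=RRRR U=WBWB F=GWGW D=YGYG B=YBYB
After move 2 (F'): F=WWGG U=WBRR R=GRYR D=OOYG L=OBOW
After move 3 (U): U=RWRB F=GRGG R=YBYR B=OBYB L=WWOW
After move 4 (R'): R=BRYY U=RYRO F=GWGB D=ORYG B=GBOB
After move 5 (U'): U=YORR F=WWGB R=GWYY B=BROB L=GBOW
Query: R face = GWYY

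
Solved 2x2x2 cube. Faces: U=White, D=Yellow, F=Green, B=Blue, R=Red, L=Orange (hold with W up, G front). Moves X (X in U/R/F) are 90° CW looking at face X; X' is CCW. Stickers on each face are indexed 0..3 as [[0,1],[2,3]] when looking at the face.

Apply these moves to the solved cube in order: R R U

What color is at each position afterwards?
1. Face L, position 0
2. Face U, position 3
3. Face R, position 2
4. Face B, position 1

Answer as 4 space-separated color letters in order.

Answer: G Y R O

Derivation:
After move 1 (R): R=RRRR U=WGWG F=GYGY D=YBYB B=WBWB
After move 2 (R): R=RRRR U=WYWY F=GBGB D=YWYW B=GBGB
After move 3 (U): U=WWYY F=RRGB R=GBRR B=OOGB L=GBOO
Query 1: L[0] = G
Query 2: U[3] = Y
Query 3: R[2] = R
Query 4: B[1] = O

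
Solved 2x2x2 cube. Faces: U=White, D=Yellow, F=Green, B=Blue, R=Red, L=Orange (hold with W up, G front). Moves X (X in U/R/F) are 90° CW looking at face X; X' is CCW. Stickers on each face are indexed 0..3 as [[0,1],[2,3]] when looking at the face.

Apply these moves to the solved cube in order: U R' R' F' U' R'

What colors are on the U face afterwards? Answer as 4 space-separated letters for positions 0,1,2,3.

After move 1 (U): U=WWWW F=RRGG R=BBRR B=OOBB L=GGOO
After move 2 (R'): R=BRBR U=WBWO F=RWGW D=YRYG B=YOYB
After move 3 (R'): R=RRBB U=WYWY F=RBGO D=YWYW B=GORB
After move 4 (F'): F=BORG U=WYRB R=WRYB D=GOYW L=GYOW
After move 5 (U'): U=YBWR F=GYRG R=BOYB B=WRRB L=GOOW
After move 6 (R'): R=OBBY U=YRWW F=GBRR D=GYYG B=WROB
Query: U face = YRWW

Answer: Y R W W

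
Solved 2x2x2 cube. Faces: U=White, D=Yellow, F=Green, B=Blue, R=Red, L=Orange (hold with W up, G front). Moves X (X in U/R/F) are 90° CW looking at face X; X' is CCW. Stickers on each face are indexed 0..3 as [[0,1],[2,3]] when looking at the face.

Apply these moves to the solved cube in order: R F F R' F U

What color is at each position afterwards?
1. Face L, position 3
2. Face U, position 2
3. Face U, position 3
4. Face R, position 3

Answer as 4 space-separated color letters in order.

Answer: G R W O

Derivation:
After move 1 (R): R=RRRR U=WGWG F=GYGY D=YBYB B=WBWB
After move 2 (F): F=GGYY U=WGOO R=WRGR D=RRYB L=OYOB
After move 3 (F): F=YGYG U=WGBY R=OROR D=GWYB L=OROR
After move 4 (R'): R=RROO U=WWBW F=YGYY D=GGYG B=BBWB
After move 5 (F): F=YYYG U=WWRR R=BRWO D=ORYG L=OGOG
After move 6 (U): U=RWRW F=BRYG R=BBWO B=OGWB L=YYOG
Query 1: L[3] = G
Query 2: U[2] = R
Query 3: U[3] = W
Query 4: R[3] = O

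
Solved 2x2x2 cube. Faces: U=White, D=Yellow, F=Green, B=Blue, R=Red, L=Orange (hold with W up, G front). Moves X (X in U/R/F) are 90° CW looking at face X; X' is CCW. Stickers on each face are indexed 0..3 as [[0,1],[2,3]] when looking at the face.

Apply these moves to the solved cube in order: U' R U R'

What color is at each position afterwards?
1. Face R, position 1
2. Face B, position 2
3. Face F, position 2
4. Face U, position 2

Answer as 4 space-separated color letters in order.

After move 1 (U'): U=WWWW F=OOGG R=GGRR B=RRBB L=BBOO
After move 2 (R): R=RGRG U=WOWG F=OYGY D=YBYR B=WRWB
After move 3 (U): U=WWGO F=RGGY R=WRRG B=BBWB L=OYOO
After move 4 (R'): R=RGWR U=WWGB F=RWGO D=YGYY B=RBBB
Query 1: R[1] = G
Query 2: B[2] = B
Query 3: F[2] = G
Query 4: U[2] = G

Answer: G B G G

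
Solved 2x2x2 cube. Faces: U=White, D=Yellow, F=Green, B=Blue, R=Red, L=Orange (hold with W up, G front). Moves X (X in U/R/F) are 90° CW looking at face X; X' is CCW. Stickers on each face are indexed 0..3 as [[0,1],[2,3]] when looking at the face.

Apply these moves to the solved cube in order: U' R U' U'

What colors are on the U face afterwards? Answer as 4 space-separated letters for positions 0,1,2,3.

Answer: G W O W

Derivation:
After move 1 (U'): U=WWWW F=OOGG R=GGRR B=RRBB L=BBOO
After move 2 (R): R=RGRG U=WOWG F=OYGY D=YBYR B=WRWB
After move 3 (U'): U=OGWW F=BBGY R=OYRG B=RGWB L=WROO
After move 4 (U'): U=GWOW F=WRGY R=BBRG B=OYWB L=RGOO
Query: U face = GWOW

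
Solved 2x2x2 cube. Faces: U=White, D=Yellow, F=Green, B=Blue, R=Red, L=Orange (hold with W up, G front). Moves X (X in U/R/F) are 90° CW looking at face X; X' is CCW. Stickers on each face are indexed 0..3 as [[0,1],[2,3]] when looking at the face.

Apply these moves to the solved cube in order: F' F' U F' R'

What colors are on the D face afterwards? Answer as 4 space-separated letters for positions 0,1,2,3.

After move 1 (F'): F=GGGG U=WWRR R=YRYR D=OOYY L=OWOW
After move 2 (F'): F=GGGG U=WWYY R=OROR D=WWYY L=OROR
After move 3 (U): U=YWYW F=ORGG R=BBOR B=ORBB L=GGOR
After move 4 (F'): F=RGOG U=YWBO R=WBWR D=GRYY L=GWOY
After move 5 (R'): R=BRWW U=YBBO F=RWOO D=GGYG B=YRRB
Query: D face = GGYG

Answer: G G Y G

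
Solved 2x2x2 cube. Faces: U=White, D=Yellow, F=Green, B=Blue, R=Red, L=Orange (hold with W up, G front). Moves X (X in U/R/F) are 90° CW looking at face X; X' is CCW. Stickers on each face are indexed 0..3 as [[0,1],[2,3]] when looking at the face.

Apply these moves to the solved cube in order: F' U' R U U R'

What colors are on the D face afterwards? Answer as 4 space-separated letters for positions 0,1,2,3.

After move 1 (F'): F=GGGG U=WWRR R=YRYR D=OOYY L=OWOW
After move 2 (U'): U=WRWR F=OWGG R=GGYR B=YRBB L=BBOW
After move 3 (R): R=YGRG U=WWWG F=OOGY D=OBYY B=RRRB
After move 4 (U): U=WWGW F=YGGY R=RRRG B=BBRB L=OOOW
After move 5 (U): U=GWWW F=RRGY R=BBRG B=OORB L=YGOW
After move 6 (R'): R=BGBR U=GRWO F=RWGW D=ORYY B=YOBB
Query: D face = ORYY

Answer: O R Y Y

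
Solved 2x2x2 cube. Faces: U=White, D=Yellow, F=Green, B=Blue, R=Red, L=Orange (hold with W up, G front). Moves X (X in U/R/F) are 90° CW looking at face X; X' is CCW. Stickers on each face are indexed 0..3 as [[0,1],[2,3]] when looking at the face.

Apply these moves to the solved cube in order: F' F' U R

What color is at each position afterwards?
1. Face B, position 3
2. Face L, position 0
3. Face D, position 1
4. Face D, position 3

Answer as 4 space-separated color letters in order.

Answer: B G B O

Derivation:
After move 1 (F'): F=GGGG U=WWRR R=YRYR D=OOYY L=OWOW
After move 2 (F'): F=GGGG U=WWYY R=OROR D=WWYY L=OROR
After move 3 (U): U=YWYW F=ORGG R=BBOR B=ORBB L=GGOR
After move 4 (R): R=OBRB U=YRYG F=OWGY D=WBYO B=WRWB
Query 1: B[3] = B
Query 2: L[0] = G
Query 3: D[1] = B
Query 4: D[3] = O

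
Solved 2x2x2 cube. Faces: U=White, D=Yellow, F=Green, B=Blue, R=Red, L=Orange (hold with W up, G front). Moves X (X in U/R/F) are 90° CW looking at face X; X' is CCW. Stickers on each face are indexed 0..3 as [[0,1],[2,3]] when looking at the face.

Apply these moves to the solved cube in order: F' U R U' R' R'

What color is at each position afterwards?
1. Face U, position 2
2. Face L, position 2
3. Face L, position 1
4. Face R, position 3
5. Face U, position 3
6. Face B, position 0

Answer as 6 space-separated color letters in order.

After move 1 (F'): F=GGGG U=WWRR R=YRYR D=OOYY L=OWOW
After move 2 (U): U=RWRW F=YRGG R=BBYR B=OWBB L=GGOW
After move 3 (R): R=YBRB U=RRRG F=YOGY D=OBYO B=WWWB
After move 4 (U'): U=RGRR F=GGGY R=YORB B=YBWB L=WWOW
After move 5 (R'): R=OBYR U=RWRY F=GGGR D=OGYY B=OBBB
After move 6 (R'): R=BROY U=RBRO F=GWGY D=OGYR B=YBGB
Query 1: U[2] = R
Query 2: L[2] = O
Query 3: L[1] = W
Query 4: R[3] = Y
Query 5: U[3] = O
Query 6: B[0] = Y

Answer: R O W Y O Y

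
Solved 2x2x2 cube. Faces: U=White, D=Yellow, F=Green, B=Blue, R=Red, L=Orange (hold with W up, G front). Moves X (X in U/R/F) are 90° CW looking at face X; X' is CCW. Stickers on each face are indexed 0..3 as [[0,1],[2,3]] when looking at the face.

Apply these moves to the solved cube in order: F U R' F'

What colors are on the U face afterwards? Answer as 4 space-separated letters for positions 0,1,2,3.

Answer: O B B B

Derivation:
After move 1 (F): F=GGGG U=WWOO R=WRWR D=RRYY L=OYOY
After move 2 (U): U=OWOW F=WRGG R=BBWR B=OYBB L=GGOY
After move 3 (R'): R=BRBW U=OBOO F=WWGW D=RRYG B=YYRB
After move 4 (F'): F=WWWG U=OBBB R=RRRW D=GYYG L=GOOO
Query: U face = OBBB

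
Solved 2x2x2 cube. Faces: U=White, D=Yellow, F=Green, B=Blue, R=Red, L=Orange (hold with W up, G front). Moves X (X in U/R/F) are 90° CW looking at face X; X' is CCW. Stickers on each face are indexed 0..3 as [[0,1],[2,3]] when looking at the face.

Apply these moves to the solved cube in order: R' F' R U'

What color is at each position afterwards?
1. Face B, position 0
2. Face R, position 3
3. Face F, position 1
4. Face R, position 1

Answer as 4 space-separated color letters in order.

After move 1 (R'): R=RRRR U=WBWB F=GWGW D=YGYG B=YBYB
After move 2 (F'): F=WWGG U=WBRR R=GRYR D=OOYG L=OBOW
After move 3 (R): R=YGRR U=WWRG F=WOGG D=OYYY B=RBBB
After move 4 (U'): U=WGWR F=OBGG R=WORR B=YGBB L=RBOW
Query 1: B[0] = Y
Query 2: R[3] = R
Query 3: F[1] = B
Query 4: R[1] = O

Answer: Y R B O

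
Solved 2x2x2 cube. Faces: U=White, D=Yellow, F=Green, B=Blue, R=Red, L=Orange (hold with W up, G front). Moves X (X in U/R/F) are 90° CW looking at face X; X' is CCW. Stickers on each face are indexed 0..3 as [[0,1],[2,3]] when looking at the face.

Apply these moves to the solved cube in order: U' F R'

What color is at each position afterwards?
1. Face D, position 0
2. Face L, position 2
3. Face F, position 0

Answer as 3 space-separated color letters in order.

Answer: R O G

Derivation:
After move 1 (U'): U=WWWW F=OOGG R=GGRR B=RRBB L=BBOO
After move 2 (F): F=GOGO U=WWOB R=WGWR D=RGYY L=BYOY
After move 3 (R'): R=GRWW U=WBOR F=GWGB D=ROYO B=YRGB
Query 1: D[0] = R
Query 2: L[2] = O
Query 3: F[0] = G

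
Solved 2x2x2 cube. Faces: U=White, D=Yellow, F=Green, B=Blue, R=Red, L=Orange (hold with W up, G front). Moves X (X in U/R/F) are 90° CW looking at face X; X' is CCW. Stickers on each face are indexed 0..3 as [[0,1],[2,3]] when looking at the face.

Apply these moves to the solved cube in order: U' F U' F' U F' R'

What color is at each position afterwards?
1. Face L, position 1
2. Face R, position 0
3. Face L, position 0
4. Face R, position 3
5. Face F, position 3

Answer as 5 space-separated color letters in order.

Answer: B G Y R R

Derivation:
After move 1 (U'): U=WWWW F=OOGG R=GGRR B=RRBB L=BBOO
After move 2 (F): F=GOGO U=WWOB R=WGWR D=RGYY L=BYOY
After move 3 (U'): U=WBWO F=BYGO R=GOWR B=WGBB L=RROY
After move 4 (F'): F=YOBG U=WBGW R=GORR D=RYYY L=ROOW
After move 5 (U): U=GWWB F=GOBG R=WGRR B=ROBB L=YOOW
After move 6 (F'): F=OGGB U=GWWR R=YGRR D=OWYY L=YBOW
After move 7 (R'): R=GRYR U=GBWR F=OWGR D=OGYB B=YOWB
Query 1: L[1] = B
Query 2: R[0] = G
Query 3: L[0] = Y
Query 4: R[3] = R
Query 5: F[3] = R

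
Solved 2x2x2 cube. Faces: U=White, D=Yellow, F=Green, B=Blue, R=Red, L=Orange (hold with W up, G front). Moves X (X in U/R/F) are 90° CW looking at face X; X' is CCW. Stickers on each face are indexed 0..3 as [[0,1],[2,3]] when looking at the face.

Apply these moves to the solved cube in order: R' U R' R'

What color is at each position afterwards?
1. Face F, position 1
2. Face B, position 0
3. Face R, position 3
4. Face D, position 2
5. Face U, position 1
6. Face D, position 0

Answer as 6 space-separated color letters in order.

Answer: Y W Y Y G Y

Derivation:
After move 1 (R'): R=RRRR U=WBWB F=GWGW D=YGYG B=YBYB
After move 2 (U): U=WWBB F=RRGW R=YBRR B=OOYB L=GWOO
After move 3 (R'): R=BRYR U=WYBO F=RWGB D=YRYW B=GOGB
After move 4 (R'): R=RRBY U=WGBG F=RYGO D=YWYB B=WORB
Query 1: F[1] = Y
Query 2: B[0] = W
Query 3: R[3] = Y
Query 4: D[2] = Y
Query 5: U[1] = G
Query 6: D[0] = Y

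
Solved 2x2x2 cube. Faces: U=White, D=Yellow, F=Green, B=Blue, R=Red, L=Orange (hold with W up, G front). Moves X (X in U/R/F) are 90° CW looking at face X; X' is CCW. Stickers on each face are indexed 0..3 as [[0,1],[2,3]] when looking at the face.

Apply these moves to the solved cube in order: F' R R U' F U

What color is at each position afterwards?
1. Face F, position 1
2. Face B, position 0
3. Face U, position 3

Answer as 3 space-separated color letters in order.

Answer: B G Y

Derivation:
After move 1 (F'): F=GGGG U=WWRR R=YRYR D=OOYY L=OWOW
After move 2 (R): R=YYRR U=WGRG F=GOGY D=OBYB B=RBWB
After move 3 (R): R=RYRY U=WORY F=GBGB D=OWYR B=GBGB
After move 4 (U'): U=OYWR F=OWGB R=GBRY B=RYGB L=GBOW
After move 5 (F): F=GOBW U=OYWB R=WBRY D=RGYR L=GOOW
After move 6 (U): U=WOBY F=WBBW R=RYRY B=GOGB L=GOOW
Query 1: F[1] = B
Query 2: B[0] = G
Query 3: U[3] = Y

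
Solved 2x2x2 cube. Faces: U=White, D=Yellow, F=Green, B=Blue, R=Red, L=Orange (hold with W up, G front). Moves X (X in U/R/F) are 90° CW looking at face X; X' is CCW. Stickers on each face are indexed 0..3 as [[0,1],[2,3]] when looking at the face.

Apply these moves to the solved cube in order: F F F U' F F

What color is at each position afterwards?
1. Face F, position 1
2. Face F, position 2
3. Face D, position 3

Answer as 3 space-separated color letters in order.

Answer: G W Y

Derivation:
After move 1 (F): F=GGGG U=WWOO R=WRWR D=RRYY L=OYOY
After move 2 (F): F=GGGG U=WWYY R=OROR D=WWYY L=OROR
After move 3 (F): F=GGGG U=WWRR R=YRYR D=OOYY L=OWOW
After move 4 (U'): U=WRWR F=OWGG R=GGYR B=YRBB L=BBOW
After move 5 (F): F=GOGW U=WRWB R=WGRR D=YGYY L=BOOO
After move 6 (F): F=GGWO U=WROO R=WGBR D=RWYY L=BYOG
Query 1: F[1] = G
Query 2: F[2] = W
Query 3: D[3] = Y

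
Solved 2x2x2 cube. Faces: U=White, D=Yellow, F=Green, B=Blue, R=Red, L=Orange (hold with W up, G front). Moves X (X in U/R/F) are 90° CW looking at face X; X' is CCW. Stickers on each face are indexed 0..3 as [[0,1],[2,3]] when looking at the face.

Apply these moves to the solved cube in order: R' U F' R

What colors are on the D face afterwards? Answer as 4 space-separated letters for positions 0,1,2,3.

Answer: W Y Y O

Derivation:
After move 1 (R'): R=RRRR U=WBWB F=GWGW D=YGYG B=YBYB
After move 2 (U): U=WWBB F=RRGW R=YBRR B=OOYB L=GWOO
After move 3 (F'): F=RWRG U=WWYR R=GBYR D=WOYG L=GBOB
After move 4 (R): R=YGRB U=WWYG F=RORG D=WYYO B=ROWB
Query: D face = WYYO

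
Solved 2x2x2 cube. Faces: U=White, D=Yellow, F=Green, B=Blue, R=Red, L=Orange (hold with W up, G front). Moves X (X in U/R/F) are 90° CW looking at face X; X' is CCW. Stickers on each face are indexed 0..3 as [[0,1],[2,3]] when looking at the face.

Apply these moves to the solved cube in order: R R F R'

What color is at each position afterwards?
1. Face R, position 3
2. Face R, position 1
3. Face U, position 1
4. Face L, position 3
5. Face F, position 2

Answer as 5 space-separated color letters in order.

After move 1 (R): R=RRRR U=WGWG F=GYGY D=YBYB B=WBWB
After move 2 (R): R=RRRR U=WYWY F=GBGB D=YWYW B=GBGB
After move 3 (F): F=GGBB U=WYOO R=WRYR D=RRYW L=OYOW
After move 4 (R'): R=RRWY U=WGOG F=GYBO D=RGYB B=WBRB
Query 1: R[3] = Y
Query 2: R[1] = R
Query 3: U[1] = G
Query 4: L[3] = W
Query 5: F[2] = B

Answer: Y R G W B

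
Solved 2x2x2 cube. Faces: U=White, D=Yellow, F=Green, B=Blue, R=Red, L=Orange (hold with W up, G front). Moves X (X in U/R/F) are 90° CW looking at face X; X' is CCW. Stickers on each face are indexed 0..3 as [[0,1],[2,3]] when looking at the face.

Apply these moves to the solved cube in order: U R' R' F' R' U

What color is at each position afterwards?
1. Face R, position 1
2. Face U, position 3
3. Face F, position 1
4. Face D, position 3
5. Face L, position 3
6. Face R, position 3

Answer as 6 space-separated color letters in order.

After move 1 (U): U=WWWW F=RRGG R=BBRR B=OOBB L=GGOO
After move 2 (R'): R=BRBR U=WBWO F=RWGW D=YRYG B=YOYB
After move 3 (R'): R=RRBB U=WYWY F=RBGO D=YWYW B=GORB
After move 4 (F'): F=BORG U=WYRB R=WRYB D=GOYW L=GYOW
After move 5 (R'): R=RBWY U=WRRG F=BYRB D=GOYG B=WOOB
After move 6 (U): U=RWGR F=RBRB R=WOWY B=GYOB L=BYOW
Query 1: R[1] = O
Query 2: U[3] = R
Query 3: F[1] = B
Query 4: D[3] = G
Query 5: L[3] = W
Query 6: R[3] = Y

Answer: O R B G W Y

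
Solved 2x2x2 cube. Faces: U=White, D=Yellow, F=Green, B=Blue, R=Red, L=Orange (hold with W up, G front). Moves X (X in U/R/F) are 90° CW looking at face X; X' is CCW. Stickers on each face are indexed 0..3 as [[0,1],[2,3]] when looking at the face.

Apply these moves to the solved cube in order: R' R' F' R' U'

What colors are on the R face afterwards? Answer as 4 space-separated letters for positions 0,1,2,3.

After move 1 (R'): R=RRRR U=WBWB F=GWGW D=YGYG B=YBYB
After move 2 (R'): R=RRRR U=WYWY F=GBGB D=YWYW B=GBGB
After move 3 (F'): F=BBGG U=WYRR R=WRYR D=OOYW L=OYOW
After move 4 (R'): R=RRWY U=WGRG F=BYGR D=OBYG B=WBOB
After move 5 (U'): U=GGWR F=OYGR R=BYWY B=RROB L=WBOW
Query: R face = BYWY

Answer: B Y W Y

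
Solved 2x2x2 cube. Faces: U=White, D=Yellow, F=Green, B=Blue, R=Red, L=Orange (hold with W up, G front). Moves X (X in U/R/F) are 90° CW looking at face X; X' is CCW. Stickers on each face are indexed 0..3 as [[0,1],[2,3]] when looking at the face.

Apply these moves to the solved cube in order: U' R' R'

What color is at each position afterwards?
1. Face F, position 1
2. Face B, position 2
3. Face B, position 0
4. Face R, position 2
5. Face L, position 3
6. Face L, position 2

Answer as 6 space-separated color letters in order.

Answer: B O G G O O

Derivation:
After move 1 (U'): U=WWWW F=OOGG R=GGRR B=RRBB L=BBOO
After move 2 (R'): R=GRGR U=WBWR F=OWGW D=YOYG B=YRYB
After move 3 (R'): R=RRGG U=WYWY F=OBGR D=YWYW B=GROB
Query 1: F[1] = B
Query 2: B[2] = O
Query 3: B[0] = G
Query 4: R[2] = G
Query 5: L[3] = O
Query 6: L[2] = O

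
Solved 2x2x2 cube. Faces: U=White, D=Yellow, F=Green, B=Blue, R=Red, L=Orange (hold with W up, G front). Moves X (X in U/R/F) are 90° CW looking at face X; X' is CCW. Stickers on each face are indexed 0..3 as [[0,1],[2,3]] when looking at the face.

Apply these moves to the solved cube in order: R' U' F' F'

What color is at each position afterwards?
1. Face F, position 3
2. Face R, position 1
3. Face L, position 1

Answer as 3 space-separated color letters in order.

Answer: O W R

Derivation:
After move 1 (R'): R=RRRR U=WBWB F=GWGW D=YGYG B=YBYB
After move 2 (U'): U=BBWW F=OOGW R=GWRR B=RRYB L=YBOO
After move 3 (F'): F=OWOG U=BBGR R=GWYR D=BOYG L=YWOW
After move 4 (F'): F=WGOO U=BBGY R=OWBR D=WWYG L=YROG
Query 1: F[3] = O
Query 2: R[1] = W
Query 3: L[1] = R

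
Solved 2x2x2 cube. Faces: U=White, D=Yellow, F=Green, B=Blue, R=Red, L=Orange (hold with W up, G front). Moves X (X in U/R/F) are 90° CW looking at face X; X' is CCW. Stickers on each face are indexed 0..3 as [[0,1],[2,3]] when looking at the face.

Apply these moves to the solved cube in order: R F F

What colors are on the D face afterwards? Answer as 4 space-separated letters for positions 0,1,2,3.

Answer: G W Y B

Derivation:
After move 1 (R): R=RRRR U=WGWG F=GYGY D=YBYB B=WBWB
After move 2 (F): F=GGYY U=WGOO R=WRGR D=RRYB L=OYOB
After move 3 (F): F=YGYG U=WGBY R=OROR D=GWYB L=OROR
Query: D face = GWYB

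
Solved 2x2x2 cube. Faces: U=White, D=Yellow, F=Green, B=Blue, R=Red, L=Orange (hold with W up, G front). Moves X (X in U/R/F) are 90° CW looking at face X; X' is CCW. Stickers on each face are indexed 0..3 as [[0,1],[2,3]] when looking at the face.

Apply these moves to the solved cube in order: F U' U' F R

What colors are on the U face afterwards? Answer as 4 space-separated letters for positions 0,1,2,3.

Answer: O B Y B

Derivation:
After move 1 (F): F=GGGG U=WWOO R=WRWR D=RRYY L=OYOY
After move 2 (U'): U=WOWO F=OYGG R=GGWR B=WRBB L=BBOY
After move 3 (U'): U=OOWW F=BBGG R=OYWR B=GGBB L=WROY
After move 4 (F): F=GBGB U=OOYR R=WYWR D=WOYY L=WROR
After move 5 (R): R=WWRY U=OBYB F=GOGY D=WBYG B=RGOB
Query: U face = OBYB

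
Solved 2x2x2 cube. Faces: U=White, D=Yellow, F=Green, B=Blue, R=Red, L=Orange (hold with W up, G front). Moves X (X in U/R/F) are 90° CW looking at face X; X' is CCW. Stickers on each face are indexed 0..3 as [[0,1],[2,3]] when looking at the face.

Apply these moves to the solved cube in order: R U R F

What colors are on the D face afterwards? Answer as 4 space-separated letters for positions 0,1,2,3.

Answer: R R Y O

Derivation:
After move 1 (R): R=RRRR U=WGWG F=GYGY D=YBYB B=WBWB
After move 2 (U): U=WWGG F=RRGY R=WBRR B=OOWB L=GYOO
After move 3 (R): R=RWRB U=WRGY F=RBGB D=YWYO B=GOWB
After move 4 (F): F=GRBB U=WROY R=GWYB D=RRYO L=GYOW
Query: D face = RRYO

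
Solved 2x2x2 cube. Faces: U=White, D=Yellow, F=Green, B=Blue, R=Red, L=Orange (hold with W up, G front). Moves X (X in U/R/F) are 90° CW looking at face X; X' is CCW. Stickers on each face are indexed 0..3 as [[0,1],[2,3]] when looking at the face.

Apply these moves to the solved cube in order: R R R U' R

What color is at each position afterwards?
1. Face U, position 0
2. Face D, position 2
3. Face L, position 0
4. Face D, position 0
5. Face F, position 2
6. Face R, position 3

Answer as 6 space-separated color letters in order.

Answer: B Y Y Y G W

Derivation:
After move 1 (R): R=RRRR U=WGWG F=GYGY D=YBYB B=WBWB
After move 2 (R): R=RRRR U=WYWY F=GBGB D=YWYW B=GBGB
After move 3 (R): R=RRRR U=WBWB F=GWGW D=YGYG B=YBYB
After move 4 (U'): U=BBWW F=OOGW R=GWRR B=RRYB L=YBOO
After move 5 (R): R=RGRW U=BOWW F=OGGG D=YYYR B=WRBB
Query 1: U[0] = B
Query 2: D[2] = Y
Query 3: L[0] = Y
Query 4: D[0] = Y
Query 5: F[2] = G
Query 6: R[3] = W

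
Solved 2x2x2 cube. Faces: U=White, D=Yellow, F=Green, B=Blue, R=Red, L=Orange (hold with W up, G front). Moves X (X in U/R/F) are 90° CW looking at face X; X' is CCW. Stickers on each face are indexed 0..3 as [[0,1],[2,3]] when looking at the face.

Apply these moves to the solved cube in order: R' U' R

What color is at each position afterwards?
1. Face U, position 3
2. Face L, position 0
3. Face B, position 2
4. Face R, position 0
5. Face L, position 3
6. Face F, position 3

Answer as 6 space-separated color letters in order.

Answer: W Y B R O G

Derivation:
After move 1 (R'): R=RRRR U=WBWB F=GWGW D=YGYG B=YBYB
After move 2 (U'): U=BBWW F=OOGW R=GWRR B=RRYB L=YBOO
After move 3 (R): R=RGRW U=BOWW F=OGGG D=YYYR B=WRBB
Query 1: U[3] = W
Query 2: L[0] = Y
Query 3: B[2] = B
Query 4: R[0] = R
Query 5: L[3] = O
Query 6: F[3] = G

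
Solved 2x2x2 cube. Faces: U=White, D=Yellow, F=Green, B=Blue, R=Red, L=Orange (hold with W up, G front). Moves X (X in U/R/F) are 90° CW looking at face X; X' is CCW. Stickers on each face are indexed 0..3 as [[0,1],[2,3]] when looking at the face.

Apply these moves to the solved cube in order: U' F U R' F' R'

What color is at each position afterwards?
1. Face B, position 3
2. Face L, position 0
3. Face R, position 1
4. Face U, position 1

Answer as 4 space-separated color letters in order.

After move 1 (U'): U=WWWW F=OOGG R=GGRR B=RRBB L=BBOO
After move 2 (F): F=GOGO U=WWOB R=WGWR D=RGYY L=BYOY
After move 3 (U): U=OWBW F=WGGO R=RRWR B=BYBB L=GOOY
After move 4 (R'): R=RRRW U=OBBB F=WWGW D=RGYO B=YYGB
After move 5 (F'): F=WWWG U=OBRR R=GRRW D=OYYO L=GBOB
After move 6 (R'): R=RWGR U=OGRY F=WBWR D=OWYG B=OYYB
Query 1: B[3] = B
Query 2: L[0] = G
Query 3: R[1] = W
Query 4: U[1] = G

Answer: B G W G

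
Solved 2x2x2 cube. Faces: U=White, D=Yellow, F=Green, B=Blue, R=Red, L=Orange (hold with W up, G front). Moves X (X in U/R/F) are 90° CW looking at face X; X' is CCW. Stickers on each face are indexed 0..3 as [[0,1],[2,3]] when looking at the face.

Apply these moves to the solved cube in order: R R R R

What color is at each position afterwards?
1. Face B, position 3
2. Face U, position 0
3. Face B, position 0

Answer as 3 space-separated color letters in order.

After move 1 (R): R=RRRR U=WGWG F=GYGY D=YBYB B=WBWB
After move 2 (R): R=RRRR U=WYWY F=GBGB D=YWYW B=GBGB
After move 3 (R): R=RRRR U=WBWB F=GWGW D=YGYG B=YBYB
After move 4 (R): R=RRRR U=WWWW F=GGGG D=YYYY B=BBBB
Query 1: B[3] = B
Query 2: U[0] = W
Query 3: B[0] = B

Answer: B W B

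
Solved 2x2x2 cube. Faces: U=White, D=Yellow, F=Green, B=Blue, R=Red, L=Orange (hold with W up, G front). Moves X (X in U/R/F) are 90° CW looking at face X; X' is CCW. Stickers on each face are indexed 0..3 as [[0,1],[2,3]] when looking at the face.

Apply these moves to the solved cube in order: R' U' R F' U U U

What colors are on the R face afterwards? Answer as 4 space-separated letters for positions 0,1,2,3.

After move 1 (R'): R=RRRR U=WBWB F=GWGW D=YGYG B=YBYB
After move 2 (U'): U=BBWW F=OOGW R=GWRR B=RRYB L=YBOO
After move 3 (R): R=RGRW U=BOWW F=OGGG D=YYYR B=WRBB
After move 4 (F'): F=GGOG U=BORR R=YGYW D=BOYR L=YWOW
After move 5 (U): U=RBRO F=YGOG R=WRYW B=YWBB L=GGOW
After move 6 (U): U=RROB F=WROG R=YWYW B=GGBB L=YGOW
After move 7 (U): U=ORBR F=YWOG R=GGYW B=YGBB L=WROW
Query: R face = GGYW

Answer: G G Y W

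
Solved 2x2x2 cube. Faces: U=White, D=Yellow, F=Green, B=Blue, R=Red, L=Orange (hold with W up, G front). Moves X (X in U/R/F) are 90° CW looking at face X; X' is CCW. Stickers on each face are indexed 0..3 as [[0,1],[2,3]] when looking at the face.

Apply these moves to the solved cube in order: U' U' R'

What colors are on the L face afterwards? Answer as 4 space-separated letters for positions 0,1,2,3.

Answer: R R O O

Derivation:
After move 1 (U'): U=WWWW F=OOGG R=GGRR B=RRBB L=BBOO
After move 2 (U'): U=WWWW F=BBGG R=OORR B=GGBB L=RROO
After move 3 (R'): R=OROR U=WBWG F=BWGW D=YBYG B=YGYB
Query: L face = RROO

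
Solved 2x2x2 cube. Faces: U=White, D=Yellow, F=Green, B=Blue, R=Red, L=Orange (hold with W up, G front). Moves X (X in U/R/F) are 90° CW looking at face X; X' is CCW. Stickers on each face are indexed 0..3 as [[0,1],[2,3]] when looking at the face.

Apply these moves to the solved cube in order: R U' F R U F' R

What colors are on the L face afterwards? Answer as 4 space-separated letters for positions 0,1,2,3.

After move 1 (R): R=RRRR U=WGWG F=GYGY D=YBYB B=WBWB
After move 2 (U'): U=GGWW F=OOGY R=GYRR B=RRWB L=WBOO
After move 3 (F): F=GOYO U=GGOB R=WYWR D=RGYB L=WYOB
After move 4 (R): R=WWRY U=GOOO F=GGYB D=RWYR B=BRGB
After move 5 (U): U=OGOO F=WWYB R=BRRY B=WYGB L=GGOB
After move 6 (F'): F=WBWY U=OGBR R=WRRY D=GBYR L=GOOO
After move 7 (R): R=RWYR U=OBBY F=WBWR D=GGYW B=RYGB
Query: L face = GOOO

Answer: G O O O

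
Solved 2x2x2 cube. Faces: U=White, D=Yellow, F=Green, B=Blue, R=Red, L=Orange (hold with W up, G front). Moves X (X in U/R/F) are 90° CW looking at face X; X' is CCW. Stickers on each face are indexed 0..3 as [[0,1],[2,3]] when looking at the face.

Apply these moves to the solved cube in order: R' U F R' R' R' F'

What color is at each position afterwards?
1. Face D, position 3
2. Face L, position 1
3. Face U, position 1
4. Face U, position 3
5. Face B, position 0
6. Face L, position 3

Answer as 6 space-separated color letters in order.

Answer: O R R R W O

Derivation:
After move 1 (R'): R=RRRR U=WBWB F=GWGW D=YGYG B=YBYB
After move 2 (U): U=WWBB F=RRGW R=YBRR B=OOYB L=GWOO
After move 3 (F): F=GRWR U=WWOW R=BBBR D=RYYG L=GYOG
After move 4 (R'): R=BRBB U=WYOO F=GWWW D=RRYR B=GOYB
After move 5 (R'): R=RBBB U=WYOG F=GYWO D=RWYW B=RORB
After move 6 (R'): R=BBRB U=WROR F=GYWG D=RYYO B=WOWB
After move 7 (F'): F=YGGW U=WRBR R=YBRB D=YGYO L=GROO
Query 1: D[3] = O
Query 2: L[1] = R
Query 3: U[1] = R
Query 4: U[3] = R
Query 5: B[0] = W
Query 6: L[3] = O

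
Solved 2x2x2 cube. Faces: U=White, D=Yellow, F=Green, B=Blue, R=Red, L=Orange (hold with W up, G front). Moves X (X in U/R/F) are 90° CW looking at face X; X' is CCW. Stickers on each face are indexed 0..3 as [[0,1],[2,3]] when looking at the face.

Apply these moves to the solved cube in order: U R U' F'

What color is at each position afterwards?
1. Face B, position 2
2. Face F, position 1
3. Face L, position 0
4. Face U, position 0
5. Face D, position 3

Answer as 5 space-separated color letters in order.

Answer: W Y W R O

Derivation:
After move 1 (U): U=WWWW F=RRGG R=BBRR B=OOBB L=GGOO
After move 2 (R): R=RBRB U=WRWG F=RYGY D=YBYO B=WOWB
After move 3 (U'): U=RGWW F=GGGY R=RYRB B=RBWB L=WOOO
After move 4 (F'): F=GYGG U=RGRR R=BYYB D=OOYO L=WWOW
Query 1: B[2] = W
Query 2: F[1] = Y
Query 3: L[0] = W
Query 4: U[0] = R
Query 5: D[3] = O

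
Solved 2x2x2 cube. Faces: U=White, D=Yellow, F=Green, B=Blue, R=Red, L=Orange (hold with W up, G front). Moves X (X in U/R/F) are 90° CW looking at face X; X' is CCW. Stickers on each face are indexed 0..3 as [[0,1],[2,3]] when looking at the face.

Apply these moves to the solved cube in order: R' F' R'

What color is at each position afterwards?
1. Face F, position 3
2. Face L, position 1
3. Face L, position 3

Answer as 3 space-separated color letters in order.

Answer: R B W

Derivation:
After move 1 (R'): R=RRRR U=WBWB F=GWGW D=YGYG B=YBYB
After move 2 (F'): F=WWGG U=WBRR R=GRYR D=OOYG L=OBOW
After move 3 (R'): R=RRGY U=WYRY F=WBGR D=OWYG B=GBOB
Query 1: F[3] = R
Query 2: L[1] = B
Query 3: L[3] = W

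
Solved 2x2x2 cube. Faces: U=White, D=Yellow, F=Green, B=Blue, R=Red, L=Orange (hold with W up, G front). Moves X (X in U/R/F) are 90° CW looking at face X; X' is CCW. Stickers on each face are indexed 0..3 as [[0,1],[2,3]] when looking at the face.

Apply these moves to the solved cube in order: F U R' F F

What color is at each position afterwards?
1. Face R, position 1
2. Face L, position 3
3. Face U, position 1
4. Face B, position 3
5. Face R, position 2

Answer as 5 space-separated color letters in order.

Answer: R B B B G

Derivation:
After move 1 (F): F=GGGG U=WWOO R=WRWR D=RRYY L=OYOY
After move 2 (U): U=OWOW F=WRGG R=BBWR B=OYBB L=GGOY
After move 3 (R'): R=BRBW U=OBOO F=WWGW D=RRYG B=YYRB
After move 4 (F): F=GWWW U=OBYG R=OROW D=BBYG L=GROR
After move 5 (F): F=WGWW U=OBRR R=YRGW D=OOYG L=GBOB
Query 1: R[1] = R
Query 2: L[3] = B
Query 3: U[1] = B
Query 4: B[3] = B
Query 5: R[2] = G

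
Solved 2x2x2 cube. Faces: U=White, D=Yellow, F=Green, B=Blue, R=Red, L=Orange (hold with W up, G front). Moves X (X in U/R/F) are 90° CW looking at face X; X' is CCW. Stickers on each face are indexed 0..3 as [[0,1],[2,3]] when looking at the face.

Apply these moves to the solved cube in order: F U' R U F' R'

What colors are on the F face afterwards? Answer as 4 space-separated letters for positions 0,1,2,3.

After move 1 (F): F=GGGG U=WWOO R=WRWR D=RRYY L=OYOY
After move 2 (U'): U=WOWO F=OYGG R=GGWR B=WRBB L=BBOY
After move 3 (R): R=WGRG U=WYWG F=ORGY D=RBYW B=OROB
After move 4 (U): U=WWGY F=WGGY R=ORRG B=BBOB L=OROY
After move 5 (F'): F=GYWG U=WWOR R=BRRG D=RYYW L=OYOG
After move 6 (R'): R=RGBR U=WOOB F=GWWR D=RYYG B=WBYB
Query: F face = GWWR

Answer: G W W R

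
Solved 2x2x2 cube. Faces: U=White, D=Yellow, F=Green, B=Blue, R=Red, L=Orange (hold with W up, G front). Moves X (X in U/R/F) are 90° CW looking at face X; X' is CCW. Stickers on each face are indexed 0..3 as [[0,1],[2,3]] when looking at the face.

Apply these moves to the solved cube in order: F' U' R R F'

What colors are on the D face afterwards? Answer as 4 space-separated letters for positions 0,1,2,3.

After move 1 (F'): F=GGGG U=WWRR R=YRYR D=OOYY L=OWOW
After move 2 (U'): U=WRWR F=OWGG R=GGYR B=YRBB L=BBOW
After move 3 (R): R=YGRG U=WWWG F=OOGY D=OBYY B=RRRB
After move 4 (R): R=RYGG U=WOWY F=OBGY D=ORYR B=GRWB
After move 5 (F'): F=BYOG U=WORG R=RYOG D=BWYR L=BYOW
Query: D face = BWYR

Answer: B W Y R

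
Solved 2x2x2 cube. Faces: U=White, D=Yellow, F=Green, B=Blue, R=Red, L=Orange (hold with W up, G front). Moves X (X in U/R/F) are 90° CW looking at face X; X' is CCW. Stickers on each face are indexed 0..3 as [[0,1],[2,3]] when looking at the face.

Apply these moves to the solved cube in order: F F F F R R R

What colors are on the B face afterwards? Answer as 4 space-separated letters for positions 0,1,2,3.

Answer: Y B Y B

Derivation:
After move 1 (F): F=GGGG U=WWOO R=WRWR D=RRYY L=OYOY
After move 2 (F): F=GGGG U=WWYY R=OROR D=WWYY L=OROR
After move 3 (F): F=GGGG U=WWRR R=YRYR D=OOYY L=OWOW
After move 4 (F): F=GGGG U=WWWW R=RRRR D=YYYY L=OOOO
After move 5 (R): R=RRRR U=WGWG F=GYGY D=YBYB B=WBWB
After move 6 (R): R=RRRR U=WYWY F=GBGB D=YWYW B=GBGB
After move 7 (R): R=RRRR U=WBWB F=GWGW D=YGYG B=YBYB
Query: B face = YBYB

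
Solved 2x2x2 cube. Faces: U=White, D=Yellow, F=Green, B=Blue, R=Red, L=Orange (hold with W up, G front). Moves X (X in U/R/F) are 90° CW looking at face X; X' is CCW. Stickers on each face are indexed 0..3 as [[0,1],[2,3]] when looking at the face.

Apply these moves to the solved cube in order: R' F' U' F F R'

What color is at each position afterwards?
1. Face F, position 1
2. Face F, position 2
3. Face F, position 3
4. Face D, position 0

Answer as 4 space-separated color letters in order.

Answer: R B O R

Derivation:
After move 1 (R'): R=RRRR U=WBWB F=GWGW D=YGYG B=YBYB
After move 2 (F'): F=WWGG U=WBRR R=GRYR D=OOYG L=OBOW
After move 3 (U'): U=BRWR F=OBGG R=WWYR B=GRYB L=YBOW
After move 4 (F): F=GOGB U=BRWB R=WWRR D=YWYG L=YOOO
After move 5 (F): F=GGBO U=BROO R=WWBR D=RWYG L=YYOW
After move 6 (R'): R=WRWB U=BYOG F=GRBO D=RGYO B=GRWB
Query 1: F[1] = R
Query 2: F[2] = B
Query 3: F[3] = O
Query 4: D[0] = R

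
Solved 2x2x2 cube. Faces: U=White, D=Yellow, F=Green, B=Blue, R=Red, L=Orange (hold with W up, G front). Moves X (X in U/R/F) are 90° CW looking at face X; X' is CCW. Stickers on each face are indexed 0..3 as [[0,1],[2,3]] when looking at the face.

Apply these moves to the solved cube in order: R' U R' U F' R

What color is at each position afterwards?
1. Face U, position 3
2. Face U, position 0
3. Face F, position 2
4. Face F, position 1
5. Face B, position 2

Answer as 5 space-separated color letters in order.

Answer: G B B O W

Derivation:
After move 1 (R'): R=RRRR U=WBWB F=GWGW D=YGYG B=YBYB
After move 2 (U): U=WWBB F=RRGW R=YBRR B=OOYB L=GWOO
After move 3 (R'): R=BRYR U=WYBO F=RWGB D=YRYW B=GOGB
After move 4 (U): U=BWOY F=BRGB R=GOYR B=GWGB L=RWOO
After move 5 (F'): F=RBBG U=BWGY R=ROYR D=WOYW L=RYOO
After move 6 (R): R=YRRO U=BBGG F=ROBW D=WGYG B=YWWB
Query 1: U[3] = G
Query 2: U[0] = B
Query 3: F[2] = B
Query 4: F[1] = O
Query 5: B[2] = W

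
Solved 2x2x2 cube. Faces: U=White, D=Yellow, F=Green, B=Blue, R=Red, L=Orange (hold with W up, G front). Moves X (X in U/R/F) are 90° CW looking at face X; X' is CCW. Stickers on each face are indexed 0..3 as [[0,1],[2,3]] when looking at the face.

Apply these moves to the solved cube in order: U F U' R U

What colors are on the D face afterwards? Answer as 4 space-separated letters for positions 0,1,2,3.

After move 1 (U): U=WWWW F=RRGG R=BBRR B=OOBB L=GGOO
After move 2 (F): F=GRGR U=WWOG R=WBWR D=RBYY L=GYOY
After move 3 (U'): U=WGWO F=GYGR R=GRWR B=WBBB L=OOOY
After move 4 (R): R=WGRR U=WYWR F=GBGY D=RBYW B=OBGB
After move 5 (U): U=WWRY F=WGGY R=OBRR B=OOGB L=GBOY
Query: D face = RBYW

Answer: R B Y W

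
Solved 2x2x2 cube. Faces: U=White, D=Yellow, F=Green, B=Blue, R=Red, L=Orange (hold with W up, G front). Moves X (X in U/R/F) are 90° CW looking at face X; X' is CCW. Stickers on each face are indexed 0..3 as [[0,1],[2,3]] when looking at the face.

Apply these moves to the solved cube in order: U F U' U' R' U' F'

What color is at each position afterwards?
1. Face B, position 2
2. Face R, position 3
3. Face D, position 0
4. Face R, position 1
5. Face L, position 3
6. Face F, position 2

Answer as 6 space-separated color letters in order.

After move 1 (U): U=WWWW F=RRGG R=BBRR B=OOBB L=GGOO
After move 2 (F): F=GRGR U=WWOG R=WBWR D=RBYY L=GYOY
After move 3 (U'): U=WGWO F=GYGR R=GRWR B=WBBB L=OOOY
After move 4 (U'): U=GOWW F=OOGR R=GYWR B=GRBB L=WBOY
After move 5 (R'): R=YRGW U=GBWG F=OOGW D=ROYR B=YRBB
After move 6 (U'): U=BGGW F=WBGW R=OOGW B=YRBB L=YROY
After move 7 (F'): F=BWWG U=BGOG R=OORW D=RYYR L=YWOG
Query 1: B[2] = B
Query 2: R[3] = W
Query 3: D[0] = R
Query 4: R[1] = O
Query 5: L[3] = G
Query 6: F[2] = W

Answer: B W R O G W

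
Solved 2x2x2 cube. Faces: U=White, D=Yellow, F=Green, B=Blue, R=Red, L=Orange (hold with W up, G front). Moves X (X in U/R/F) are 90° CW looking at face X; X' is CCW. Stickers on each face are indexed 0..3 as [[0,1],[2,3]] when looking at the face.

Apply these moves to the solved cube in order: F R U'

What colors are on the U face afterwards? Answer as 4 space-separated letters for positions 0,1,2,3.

Answer: G G W O

Derivation:
After move 1 (F): F=GGGG U=WWOO R=WRWR D=RRYY L=OYOY
After move 2 (R): R=WWRR U=WGOG F=GRGY D=RBYB B=OBWB
After move 3 (U'): U=GGWO F=OYGY R=GRRR B=WWWB L=OBOY
Query: U face = GGWO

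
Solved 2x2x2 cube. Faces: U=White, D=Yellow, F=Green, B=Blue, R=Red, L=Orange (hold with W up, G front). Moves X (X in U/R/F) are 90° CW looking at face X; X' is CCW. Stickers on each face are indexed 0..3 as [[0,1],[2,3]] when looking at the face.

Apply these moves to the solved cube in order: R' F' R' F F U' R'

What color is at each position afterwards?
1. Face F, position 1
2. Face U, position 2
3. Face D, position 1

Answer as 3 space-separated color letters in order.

Answer: O W G

Derivation:
After move 1 (R'): R=RRRR U=WBWB F=GWGW D=YGYG B=YBYB
After move 2 (F'): F=WWGG U=WBRR R=GRYR D=OOYG L=OBOW
After move 3 (R'): R=RRGY U=WYRY F=WBGR D=OWYG B=GBOB
After move 4 (F): F=GWRB U=WYWB R=RRYY D=GRYG L=OOOW
After move 5 (F): F=RGBW U=WYWO R=WRBY D=YRYG L=OGOR
After move 6 (U'): U=YOWW F=OGBW R=RGBY B=WROB L=GBOR
After move 7 (R'): R=GYRB U=YOWW F=OOBW D=YGYW B=GRRB
Query 1: F[1] = O
Query 2: U[2] = W
Query 3: D[1] = G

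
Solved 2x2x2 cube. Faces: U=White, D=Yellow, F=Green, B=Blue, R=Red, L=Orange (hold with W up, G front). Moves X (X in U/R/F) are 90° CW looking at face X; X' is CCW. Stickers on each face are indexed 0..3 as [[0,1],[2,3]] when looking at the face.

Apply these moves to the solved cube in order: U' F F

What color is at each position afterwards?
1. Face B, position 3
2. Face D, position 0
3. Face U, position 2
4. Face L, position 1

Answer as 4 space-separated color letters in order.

After move 1 (U'): U=WWWW F=OOGG R=GGRR B=RRBB L=BBOO
After move 2 (F): F=GOGO U=WWOB R=WGWR D=RGYY L=BYOY
After move 3 (F): F=GGOO U=WWYY R=OGBR D=WWYY L=BROG
Query 1: B[3] = B
Query 2: D[0] = W
Query 3: U[2] = Y
Query 4: L[1] = R

Answer: B W Y R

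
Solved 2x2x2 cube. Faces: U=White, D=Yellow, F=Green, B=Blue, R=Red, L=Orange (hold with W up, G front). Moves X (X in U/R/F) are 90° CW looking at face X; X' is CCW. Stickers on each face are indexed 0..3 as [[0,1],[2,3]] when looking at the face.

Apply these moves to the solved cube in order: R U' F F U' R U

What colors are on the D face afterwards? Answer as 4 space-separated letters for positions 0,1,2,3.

Answer: W W Y O

Derivation:
After move 1 (R): R=RRRR U=WGWG F=GYGY D=YBYB B=WBWB
After move 2 (U'): U=GGWW F=OOGY R=GYRR B=RRWB L=WBOO
After move 3 (F): F=GOYO U=GGOB R=WYWR D=RGYB L=WYOB
After move 4 (F): F=YGOO U=GGBY R=OYBR D=WWYB L=WROG
After move 5 (U'): U=GYGB F=WROO R=YGBR B=OYWB L=RROG
After move 6 (R): R=BYRG U=GRGO F=WWOB D=WWYO B=BYYB
After move 7 (U): U=GGOR F=BYOB R=BYRG B=RRYB L=WWOG
Query: D face = WWYO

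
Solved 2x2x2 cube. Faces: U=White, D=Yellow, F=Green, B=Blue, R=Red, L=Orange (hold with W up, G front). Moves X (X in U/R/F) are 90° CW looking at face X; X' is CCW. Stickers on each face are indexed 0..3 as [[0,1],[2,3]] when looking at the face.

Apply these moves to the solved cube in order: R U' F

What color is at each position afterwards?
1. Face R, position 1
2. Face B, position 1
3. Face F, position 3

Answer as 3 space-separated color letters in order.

Answer: Y R O

Derivation:
After move 1 (R): R=RRRR U=WGWG F=GYGY D=YBYB B=WBWB
After move 2 (U'): U=GGWW F=OOGY R=GYRR B=RRWB L=WBOO
After move 3 (F): F=GOYO U=GGOB R=WYWR D=RGYB L=WYOB
Query 1: R[1] = Y
Query 2: B[1] = R
Query 3: F[3] = O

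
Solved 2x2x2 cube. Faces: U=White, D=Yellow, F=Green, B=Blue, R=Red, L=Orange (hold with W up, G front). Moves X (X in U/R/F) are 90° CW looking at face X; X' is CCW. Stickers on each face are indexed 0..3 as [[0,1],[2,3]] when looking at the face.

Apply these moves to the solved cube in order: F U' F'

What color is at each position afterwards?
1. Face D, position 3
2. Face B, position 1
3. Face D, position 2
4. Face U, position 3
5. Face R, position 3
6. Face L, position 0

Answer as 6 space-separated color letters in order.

After move 1 (F): F=GGGG U=WWOO R=WRWR D=RRYY L=OYOY
After move 2 (U'): U=WOWO F=OYGG R=GGWR B=WRBB L=BBOY
After move 3 (F'): F=YGOG U=WOGW R=RGRR D=BYYY L=BOOW
Query 1: D[3] = Y
Query 2: B[1] = R
Query 3: D[2] = Y
Query 4: U[3] = W
Query 5: R[3] = R
Query 6: L[0] = B

Answer: Y R Y W R B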